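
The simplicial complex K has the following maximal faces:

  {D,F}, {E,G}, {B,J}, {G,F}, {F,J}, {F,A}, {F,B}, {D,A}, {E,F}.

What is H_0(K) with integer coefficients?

Take the total order A < B < D < E < F < G < J on the vertex set. Then K (dimension 1) consists of the simplices:

  0-simplices (7): A, B, D, E, F, G, J
  1-simplices (9): AD, AF, BF, BJ, DF, EF, EG, FG, FJ

giving chain groups C_0 ≅ Z^7, C_1 ≅ Z^9.

The boundary map ∂_1: C_1 → C_0 is given by ∂[p,q] = [q] − [p]. For instance
  ∂EG = G − E.
As a 7×9 matrix over Z this has rank 6, with invariant factors (1,1,1,1,1,1).

Now H_k = ker ∂_k / im ∂_{k+1}, so:

  H_0: rank C_0 − rank ∂_1 = 7 − 6 = 1, and the invariant factors of ∂_1 are all 1, so H_0 = Z.

(K is a triangulation of a wedge of 3 circles.)

H_0 = Z.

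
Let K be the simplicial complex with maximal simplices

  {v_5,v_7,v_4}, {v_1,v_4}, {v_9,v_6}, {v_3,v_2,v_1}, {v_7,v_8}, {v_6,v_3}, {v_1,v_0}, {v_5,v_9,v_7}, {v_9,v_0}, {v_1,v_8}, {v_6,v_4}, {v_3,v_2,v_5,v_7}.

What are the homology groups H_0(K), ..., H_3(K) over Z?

Fix the vertex order v_0 < v_1 < v_2 < v_3 < v_4 < v_5 < v_6 < v_7 < v_8 < v_9 and write every simplex with vertices in increasing order. Then dim K = 3 and the simplices of K are:

  0-simplices (10): [v_0], [v_1], [v_2], [v_3], [v_4], [v_5], [v_6], [v_7], [v_8], [v_9]
  1-simplices (20): (20 of them)
  2-simplices (7): [v_1,v_2,v_3], [v_2,v_3,v_5], [v_2,v_3,v_7], [v_2,v_5,v_7], [v_3,v_5,v_7], [v_4,v_5,v_7], [v_5,v_7,v_9]
  3-simplices (1): [v_2,v_3,v_5,v_7]

Hence C_0 ≅ Z^10, C_1 ≅ Z^20, C_2 ≅ Z^7, C_3 ≅ Z^1.

The boundary map ∂_1: C_1 → C_0 is given by ∂[p,q] = [q] − [p].
As a 10×20 matrix over Z this has rank 9, with invariant factors (1,1,1,1,1,1,1,1,1).

Boundary ∂_2: C_2 → C_1 acts by ∂[p,q,r] = [q,r] − [p,r] + [p,q]. For instance
  ∂[v_2,v_5,v_7] = [v_5,v_7] − [v_2,v_7] + [v_2,v_5],
  ∂[v_2,v_3,v_5] = [v_3,v_5] − [v_2,v_5] + [v_2,v_3].
As a 20×7 matrix over Z this has rank 6, with invariant factors (1,1,1,1,1,1).

The boundary map ∂_3: C_3 → C_2 sends each 3-simplex σ to the alternating sum Σ_i (−1)^i (σ with its i-th vertex removed). For instance
  ∂[v_2,v_3,v_5,v_7] = [v_3,v_5,v_7] − [v_2,v_5,v_7] + [v_2,v_3,v_7] − [v_2,v_3,v_5].
This gives a 7×1 integer matrix of rank 1; reducing to Smith normal form yields diagonal entries (1).

From H_k ≅ ker(∂_k) / im(∂_{k+1}) we obtain:

  H_0: rank C_0 − rank ∂_1 = 10 − 9 = 1, and the invariant factors of ∂_1 are all 1, so H_0 ≅ Z.
  H_1: rank ker ∂_1 − rank ∂_2 = (20 − 9) − 6 = 5, and the invariant factors of ∂_2 are all 1, so H_1 ≅ Z^5.
  H_2: rank ker ∂_2 − rank ∂_3 = (7 − 6) − 1 = 0, and the invariant factors of ∂_3 are all 1, so H_2 ≅ 0.
  H_3: rank ker ∂_3 − rank ∂_4 = (1 − 1) − 0 = 0, and there is no ∂_4, so H_3 ≅ 0.

H_0 ≅ Z,  H_1 ≅ Z^5,  H_2 = 0,  H_3 = 0.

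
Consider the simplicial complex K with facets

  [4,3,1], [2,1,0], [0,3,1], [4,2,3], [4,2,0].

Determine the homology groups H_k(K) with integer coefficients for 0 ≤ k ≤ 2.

Order the vertices as 0 < 1 < 2 < 3 < 4. Listing each simplex with vertices in this order, K has dimension 2 with simplices:

  0-simplices (5): [0], [1], [2], [3], [4]
  1-simplices (10): [0,1], [0,2], [0,3], [0,4], [1,2], [1,3], [1,4], [2,3], [2,4], [3,4]
  2-simplices (5): [0,1,2], [0,1,3], [0,2,4], [1,3,4], [2,3,4]

Hence C_0 ≅ Z^5, C_1 ≅ Z^10, C_2 ≅ Z^5.

∂_1: C_1 → C_0 is given by ∂[p,q] = [q] − [p]. For instance
  ∂[2,3] = [3] − [2].
The 5×10 boundary matrix has rank 4 and Smith normal form diag(1,1,1,1).

∂_2: C_2 → C_1 acts by ∂[p,q,r] = [q,r] − [p,r] + [p,q]. For instance
  ∂[0,1,2] = [1,2] − [0,2] + [0,1],
  ∂[1,3,4] = [3,4] − [1,4] + [1,3].
The resulting 10×5 matrix has rank 5, and its Smith normal form has invariant factors (1,1,1,1,1).

Reading off H_k = ker ∂_k / im ∂_{k+1}:

  H_0: rank C_0 − rank ∂_1 = 5 − 4 = 1, and the invariant factors of ∂_1 are all 1, so H_0 = Z.
  H_1: rank ker ∂_1 − rank ∂_2 = (10 − 4) − 5 = 1, and the invariant factors of ∂_2 are all 1, so H_1 = Z.
  H_2: rank ker ∂_2 − rank ∂_3 = (5 − 5) − 0 = 0, and there is no ∂_3, so H_2 = 0.

H_0 = Z,  H_1 = Z,  H_2 = 0.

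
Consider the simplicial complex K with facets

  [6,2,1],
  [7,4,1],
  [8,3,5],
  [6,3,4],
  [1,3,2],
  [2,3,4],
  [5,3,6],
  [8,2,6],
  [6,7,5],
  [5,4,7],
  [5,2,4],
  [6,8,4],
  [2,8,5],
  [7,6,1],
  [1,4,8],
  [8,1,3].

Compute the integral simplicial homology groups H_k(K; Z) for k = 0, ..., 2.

K has 8 vertices, 24 edges, 16 triangles.
rank ∂_0 = 0, rank ∂_1 = 7 ⇒ b_0 = 8 − 0 − 7 = 1; all invariant factors of ∂_1 are 1 so no torsion. So H_0 = Z.
rank ∂_1 = 7, rank ∂_2 = 15 ⇒ b_1 = 24 − 7 − 15 = 2; all invariant factors of ∂_2 are 1 so no torsion. So H_1 = Z^2.
rank ∂_2 = 15, rank ∂_3 = 0 ⇒ b_2 = 16 − 15 − 0 = 1. So H_2 = Z.

H_0 = Z,  H_1 = Z^2,  H_2 = Z.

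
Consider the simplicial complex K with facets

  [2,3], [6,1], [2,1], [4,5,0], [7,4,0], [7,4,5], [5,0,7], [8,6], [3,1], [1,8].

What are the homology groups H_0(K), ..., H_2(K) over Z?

Take the total order 0 < 1 < 2 < 3 < 4 < 5 < 6 < 7 < 8 on the vertex set. Then K (dimension 2) consists of the simplices:

  0-simplices (9): [0], [1], [2], [3], [4], [5], [6], [7], [8]
  1-simplices (12): [0,4], [0,5], [0,7], [1,2], [1,3], [1,6], [1,8], [2,3], [4,5], [4,7], [5,7], [6,8]
  2-simplices (4): [0,4,5], [0,4,7], [0,5,7], [4,5,7]

giving chain groups C_0 ≅ Z^9, C_1 ≅ Z^12, C_2 ≅ Z^4.

∂_1: C_1 → C_0 maps an edge to its endpoints' difference, ∂[p,q] = q − p. For instance
  ∂[1,8] = [8] − [1].
As a 9×12 matrix over Z this has rank 7, with invariant factors (1,1,1,1,1,1,1).

The boundary map ∂_2: C_2 → C_1 acts by ∂[p,q,r] = [q,r] − [p,r] + [p,q]. For instance
  ∂[0,4,7] = [4,7] − [0,7] + [0,4],
  ∂[4,5,7] = [5,7] − [4,7] + [4,5].
This gives a 12×4 integer matrix of rank 3; reducing to Smith normal form yields diagonal entries (1,1,1).

Now H_k = ker ∂_k / im ∂_{k+1}, so:

  H_0: rank C_0 − rank ∂_1 = 9 − 7 = 2, and the invariant factors of ∂_1 are all 1, so H_0 = Z^2.
  H_1: rank ker ∂_1 − rank ∂_2 = (12 − 7) − 3 = 2, and the invariant factors of ∂_2 are all 1, so H_1 = Z^2.
  H_2: rank ker ∂_2 − rank ∂_3 = (4 − 3) − 0 = 1, and there is no ∂_3, so H_2 = Z.

As a check, the Euler characteristic is 9 − 12 + 4 = 1, which agrees with 2 − 2 + 1 = 1.

H_0 ≅ Z^2,  H_1 ≅ Z^2,  H_2 ≅ Z.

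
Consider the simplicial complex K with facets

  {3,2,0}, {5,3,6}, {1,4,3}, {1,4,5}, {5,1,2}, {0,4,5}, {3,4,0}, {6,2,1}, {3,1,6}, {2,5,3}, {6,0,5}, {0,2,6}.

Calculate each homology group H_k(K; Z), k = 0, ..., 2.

Order the vertices as 0 < 1 < 2 < 3 < 4 < 5 < 6. Listing each simplex with vertices in this order, K has dimension 2 with simplices:

  0-simplices (7): [0], [1], [2], [3], [4], [5], [6]
  1-simplices (18): [0,2], [0,3], [0,4], [0,5], [0,6], [1,2], [1,3], [1,4], [1,5], [1,6], [2,3], [2,5], [2,6], [3,4], [3,5], [3,6], [4,5], [5,6]
  2-simplices (12): [0,2,3], [0,2,6], [0,3,4], [0,4,5], [0,5,6], [1,2,5], [1,2,6], [1,3,4], [1,3,6], [1,4,5], [2,3,5], [3,5,6]

Hence C_0 ≅ Z^7, C_1 ≅ Z^18, C_2 ≅ Z^12.

Boundary ∂_1: C_1 → C_0 maps an edge to its endpoints' difference, ∂[p,q] = q − p. For instance
  ∂[1,3] = [3] − [1].
As a 7×18 matrix over Z this has rank 6, with invariant factors (1,1,1,1,1,1).

Boundary ∂_2: C_2 → C_1 maps a triangle to the signed sum of its edges. For instance
  ∂[1,3,4] = [3,4] − [1,4] + [1,3],
  ∂[0,4,5] = [4,5] − [0,5] + [0,4].
As a 18×12 matrix over Z this has rank 12, with invariant factors (1,1,1,1,1,1,1,1,1,1,1,2).

Reading off H_k = ker ∂_k / im ∂_{k+1}:

  H_0: rank C_0 − rank ∂_1 = 7 − 6 = 1, and the invariant factors of ∂_1 are all 1, so H_0 ≅ Z.
  H_1: rank ker ∂_1 − rank ∂_2 = (18 − 6) − 12 = 0, and ∂_2 has invariant factor 2 > 1, so H_1 ≅ Z/2.
  H_2: rank ker ∂_2 − rank ∂_3 = (12 − 12) − 0 = 0, and there is no ∂_3, so H_2 ≅ 0.

H_0 ≅ Z,  H_1 ≅ Z/2,  H_2 = 0.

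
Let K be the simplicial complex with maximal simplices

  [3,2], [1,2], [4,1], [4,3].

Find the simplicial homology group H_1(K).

We work with the vertex ordering 1 < 2 < 3 < 4. The simplices of K, each written with vertices in increasing order, are:

  0-simplices (4): [1], [2], [3], [4]
  1-simplices (4): [1,2], [1,4], [2,3], [3,4]

so the chain groups are C_0 ≅ Z^4, C_1 ≅ Z^4.

Boundary ∂_1: C_1 → C_0 maps an edge to its endpoints' difference, ∂[p,q] = q − p.
The resulting 4×4 matrix has rank 3, and its Smith normal form has invariant factors (1,1,1).

From H_k ≅ ker(∂_k) / im(∂_{k+1}) we obtain:

  H_1: rank ker ∂_1 − rank ∂_2 = (4 − 3) − 0 = 1, and there is no ∂_2, so H_1 = Z.

H_1 = Z.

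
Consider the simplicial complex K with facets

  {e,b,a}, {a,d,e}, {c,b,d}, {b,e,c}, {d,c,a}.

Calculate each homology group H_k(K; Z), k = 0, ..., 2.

H_0 ≅ Z,  H_1 ≅ Z,  H_2 = 0.

K has 5 vertices, 10 edges, 5 triangles.
rank ∂_0 = 0, rank ∂_1 = 4 ⇒ b_0 = 5 − 0 − 4 = 1; all invariant factors of ∂_1 are 1 so no torsion. So H_0 = Z.
rank ∂_1 = 4, rank ∂_2 = 5 ⇒ b_1 = 10 − 4 − 5 = 1; all invariant factors of ∂_2 are 1 so no torsion. So H_1 = Z.
rank ∂_2 = 5, rank ∂_3 = 0 ⇒ b_2 = 5 − 5 − 0 = 0. So H_2 = 0.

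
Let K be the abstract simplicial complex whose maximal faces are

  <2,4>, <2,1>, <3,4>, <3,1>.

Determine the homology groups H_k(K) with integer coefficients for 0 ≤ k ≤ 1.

H_0 = Z,  H_1 = Z.

Fix the vertex order 1 < 2 < 3 < 4 and write every simplex with vertices in increasing order. Then dim K = 1 and the simplices of K are:

  0-simplices (4): [1], [2], [3], [4]
  1-simplices (4): [1,2], [1,3], [2,4], [3,4]

so the chain groups are C_0 ≅ Z^4, C_1 ≅ Z^4.

The boundary map ∂_1: C_1 → C_0 maps an edge to its endpoints' difference, ∂[p,q] = q − p. For instance
  ∂[3,4] = [4] − [3].
The 4×4 boundary matrix has rank 3 and Smith normal form diag(1,1,1).

Reading off H_k = ker ∂_k / im ∂_{k+1}:

  H_0: rank C_0 − rank ∂_1 = 4 − 3 = 1, and the invariant factors of ∂_1 are all 1, so H_0 = Z.
  H_1: rank ker ∂_1 − rank ∂_2 = (4 − 3) − 0 = 1, and there is no ∂_2, so H_1 = Z.

(K is a triangulation of the circle S^1.)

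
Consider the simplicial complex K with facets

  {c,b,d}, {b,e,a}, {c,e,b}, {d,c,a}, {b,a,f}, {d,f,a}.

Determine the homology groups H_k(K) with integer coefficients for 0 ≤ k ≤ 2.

H_0 = Z,  H_1 = Z,  H_2 = 0.

Fix the vertex order a < b < c < d < e < f and write every simplex with vertices in increasing order. Then dim K = 2 and the simplices of K are:

  0-simplices (6): a, b, c, d, e, f
  1-simplices (12): ab, ac, ad, ae, af, bc, bd, be, bf, cd, ce, df
  2-simplices (6): abe, abf, acd, adf, bcd, bce

Hence C_0 ≅ Z^6, C_1 ≅ Z^12, C_2 ≅ Z^6.

The boundary map ∂_1: C_1 → C_0 sends each edge [p,q] (with p < q) to q − p.
This gives a 6×12 integer matrix of rank 5; reducing to Smith normal form yields diagonal entries (1,1,1,1,1).

Boundary ∂_2: C_2 → C_1 acts by ∂[p,q,r] = [q,r] − [p,r] + [p,q]. For instance
  ∂abf = bf − af + ab,
  ∂bcd = cd − bd + bc.
As a 12×6 matrix over Z this has rank 6, with invariant factors (1,1,1,1,1,1).

Reading off H_k = ker ∂_k / im ∂_{k+1}:

  H_0: rank C_0 − rank ∂_1 = 6 − 5 = 1, and the invariant factors of ∂_1 are all 1, so H_0 = Z.
  H_1: rank ker ∂_1 − rank ∂_2 = (12 − 5) − 6 = 1, and the invariant factors of ∂_2 are all 1, so H_1 = Z.
  H_2: rank ker ∂_2 − rank ∂_3 = (6 − 6) − 0 = 0, and there is no ∂_3, so H_2 = 0.

As a check, the Euler characteristic is 6 − 12 + 6 = 0, which agrees with 1 − 1 + 0 = 0.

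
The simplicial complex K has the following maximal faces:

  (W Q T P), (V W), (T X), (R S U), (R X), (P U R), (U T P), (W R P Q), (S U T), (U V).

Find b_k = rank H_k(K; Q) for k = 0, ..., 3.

b_0 = 1, b_1 = 2, b_2 = 0, b_3 = 0.

We work with the vertex ordering P < Q < R < S < T < U < V < W < X. The simplices of K, each written with vertices in increasing order, are:

  0-simplices (9): P, Q, R, S, T, U, V, W, X
  1-simplices (19): PQ, PR, PT, PU, PW, QR, QT, QW, RS, RU, RW, RX, ST, SU, TU, TW, TX, UV, VW
  2-simplices (11): PQR, PQT, PQW, PRU, PRW, PTU, PTW, QRW, QTW, RSU, STU
  3-simplices (2): PQRW, PQTW

Hence C_0 ≅ Z^9, C_1 ≅ Z^19, C_2 ≅ Z^11, C_3 ≅ Z^2.

Boundary ∂_1: C_1 → C_0 sends each edge [p,q] (with p < q) to q − p.
The resulting 9×19 matrix has rank 8, and its Smith normal form has invariant factors (1,1,1,1,1,1,1,1).

Boundary ∂_2: C_2 → C_1 maps a triangle to the signed sum of its edges. For instance
  ∂PQW = QW − PW + PQ,
  ∂PTW = TW − PW + PT.
The 19×11 boundary matrix has rank 9 and Smith normal form diag(1,1,1,1,1,1,1,1,1).

∂_3: C_3 → C_2 sends each 3-simplex σ to the alternating sum Σ_i (−1)^i (σ with its i-th vertex removed). For instance
  ∂PQRW = QRW − PRW + PQW − PQR,
  ∂PQTW = QTW − PTW + PQW − PQT.
The 11×2 boundary matrix has rank 2 and Smith normal form diag(1,1).

From H_k ≅ ker(∂_k) / im(∂_{k+1}) we obtain:

  H_0: rank C_0 − rank ∂_1 = 9 − 8 = 1, and the invariant factors of ∂_1 are all 1, so H_0 ≅ Z.
  H_1: rank ker ∂_1 − rank ∂_2 = (19 − 8) − 9 = 2, and the invariant factors of ∂_2 are all 1, so H_1 ≅ Z^2.
  H_2: rank ker ∂_2 − rank ∂_3 = (11 − 9) − 2 = 0, and the invariant factors of ∂_3 are all 1, so H_2 ≅ 0.
  H_3: rank ker ∂_3 − rank ∂_4 = (2 − 2) − 0 = 0, and there is no ∂_4, so H_3 ≅ 0.

Hence the Betti numbers are b_0 = 1, b_1 = 2, b_2 = 0, b_3 = 0.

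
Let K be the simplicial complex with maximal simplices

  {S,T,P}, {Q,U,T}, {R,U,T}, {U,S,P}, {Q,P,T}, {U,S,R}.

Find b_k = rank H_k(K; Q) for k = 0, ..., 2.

b_0 = 1, b_1 = 1, b_2 = 0.

Order the vertices as P < Q < R < S < T < U. Listing each simplex with vertices in this order, K has dimension 2 with simplices:

  0-simplices (6): P, Q, R, S, T, U
  1-simplices (12): PQ, PS, PT, PU, QT, QU, RS, RT, RU, ST, SU, TU
  2-simplices (6): PQT, PST, PSU, QTU, RSU, RTU

giving chain groups C_0 ≅ Z^6, C_1 ≅ Z^12, C_2 ≅ Z^6.

∂_1: C_1 → C_0 sends each edge [p,q] (with p < q) to q − p. For instance
  ∂PU = U − P.
As a 6×12 matrix over Z this has rank 5, with invariant factors (1,1,1,1,1).

Boundary ∂_2: C_2 → C_1 sends each 2-simplex [p,q,r] to [q,r] − [p,r] + [p,q]. For instance
  ∂PSU = SU − PU + PS,
  ∂QTU = TU − QU + QT.
This gives a 12×6 integer matrix of rank 6; reducing to Smith normal form yields diagonal entries (1,1,1,1,1,1).

Computing H_k = (kernel of ∂_k) / (image of ∂_{k+1}):

  H_0: rank C_0 − rank ∂_1 = 6 − 5 = 1, and the invariant factors of ∂_1 are all 1, so H_0 = Z.
  H_1: rank ker ∂_1 − rank ∂_2 = (12 − 5) − 6 = 1, and the invariant factors of ∂_2 are all 1, so H_1 = Z.
  H_2: rank ker ∂_2 − rank ∂_3 = (6 − 6) − 0 = 0, and there is no ∂_3, so H_2 = 0.

Hence the Betti numbers are b_0 = 1, b_1 = 1, b_2 = 0.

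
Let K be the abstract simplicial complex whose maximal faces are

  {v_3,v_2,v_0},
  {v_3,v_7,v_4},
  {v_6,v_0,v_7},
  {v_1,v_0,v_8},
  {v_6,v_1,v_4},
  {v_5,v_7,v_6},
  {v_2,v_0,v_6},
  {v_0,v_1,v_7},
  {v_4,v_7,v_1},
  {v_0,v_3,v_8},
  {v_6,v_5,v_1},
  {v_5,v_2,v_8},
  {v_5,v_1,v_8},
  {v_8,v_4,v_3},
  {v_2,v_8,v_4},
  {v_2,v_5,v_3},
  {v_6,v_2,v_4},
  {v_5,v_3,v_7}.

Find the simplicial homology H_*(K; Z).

Take the total order v_0 < v_1 < v_2 < v_3 < v_4 < v_5 < v_6 < v_7 < v_8 on the vertex set. Then K (dimension 2) consists of the simplices:

  0-simplices (9): [v_0], [v_1], [v_2], [v_3], [v_4], [v_5], [v_6], [v_7], [v_8]
  1-simplices (27): (27 of them)
  2-simplices (18): (18 of them)

giving chain groups C_0 ≅ Z^9, C_1 ≅ Z^27, C_2 ≅ Z^18.

Boundary ∂_1: C_1 → C_0 sends each edge [p,q] (with p < q) to q − p.
The 9×27 boundary matrix has rank 8 and Smith normal form diag(1,1,1,1,1,1,1,1).

The boundary map ∂_2: C_2 → C_1 maps a triangle to the signed sum of its edges. For instance
  ∂[v_0,v_2,v_3] = [v_2,v_3] − [v_0,v_3] + [v_0,v_2],
  ∂[v_3,v_5,v_7] = [v_5,v_7] − [v_3,v_7] + [v_3,v_5].
The resulting 27×18 matrix has rank 18, and its Smith normal form has invariant factors (1,1,1,1,1,1,1,1,1,1,1,1,1,1,1,1,1,2).

Now H_k = ker ∂_k / im ∂_{k+1}, so:

  H_0: rank C_0 − rank ∂_1 = 9 − 8 = 1, and the invariant factors of ∂_1 are all 1, so H_0 ≅ Z.
  H_1: rank ker ∂_1 − rank ∂_2 = (27 − 8) − 18 = 1, and ∂_2 has invariant factor 2 > 1, so H_1 ≅ Z ⊕ Z_2.
  H_2: rank ker ∂_2 − rank ∂_3 = (18 − 18) − 0 = 0, and there is no ∂_3, so H_2 ≅ 0.

H_0 ≅ Z,  H_1 ≅ Z ⊕ Z_2,  H_2 = 0.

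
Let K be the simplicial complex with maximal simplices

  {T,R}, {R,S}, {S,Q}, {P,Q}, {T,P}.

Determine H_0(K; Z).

H_0 = Z.

K has 5 vertices, 5 edges.
rank ∂_0 = 0, rank ∂_1 = 4 ⇒ b_0 = 5 − 0 − 4 = 1; all invariant factors of ∂_1 are 1 so no torsion. So H_0 ≅ Z.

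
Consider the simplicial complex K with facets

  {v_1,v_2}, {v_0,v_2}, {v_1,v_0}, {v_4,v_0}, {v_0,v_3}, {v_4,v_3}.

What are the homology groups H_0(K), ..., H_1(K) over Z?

K has 5 vertices, 6 edges.
rank ∂_0 = 0, rank ∂_1 = 4 ⇒ b_0 = 5 − 0 − 4 = 1; all invariant factors of ∂_1 are 1 so no torsion. So H_0 ≅ Z.
rank ∂_1 = 4, rank ∂_2 = 0 ⇒ b_1 = 6 − 4 − 0 = 2. So H_1 ≅ Z^2.

H_0 ≅ Z,  H_1 ≅ Z^2.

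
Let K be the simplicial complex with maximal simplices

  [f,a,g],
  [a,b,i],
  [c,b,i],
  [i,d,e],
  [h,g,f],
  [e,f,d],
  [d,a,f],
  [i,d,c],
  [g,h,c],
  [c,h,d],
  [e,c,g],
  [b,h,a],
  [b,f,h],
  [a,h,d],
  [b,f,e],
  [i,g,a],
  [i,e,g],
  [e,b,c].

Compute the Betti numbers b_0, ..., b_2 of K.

We work with the vertex ordering a < b < c < d < e < f < g < h < i. The simplices of K, each written with vertices in increasing order, are:

  0-simplices (9): a, b, c, d, e, f, g, h, i
  1-simplices (27): ab, ad, af, ag, ah, ai, bc, be, bf, bh, bi, cd, ce, cg, ch, ci, de, df, dh, di, ef, eg, ei, fg, fh, gh, gi
  2-simplices (18): abh, abi, adf, adh, afg, agi, bce, bci, bef, bfh, cdh, cdi, ceg, cgh, def, dei, egi, fgh

so the chain groups are C_0 ≅ Z^9, C_1 ≅ Z^27, C_2 ≅ Z^18.

The boundary map ∂_1: C_1 → C_0 maps an edge to its endpoints' difference, ∂[p,q] = q − p.
The 9×27 boundary matrix has rank 8 and Smith normal form diag(1,1,1,1,1,1,1,1).

The boundary map ∂_2: C_2 → C_1 maps a triangle to the signed sum of its edges. For instance
  ∂cdh = dh − ch + cd,
  ∂adh = dh − ah + ad.
The resulting 27×18 matrix has rank 18, and its Smith normal form has invariant factors (1,1,1,1,1,1,1,1,1,1,1,1,1,1,1,1,1,2).

Reading off H_k = ker ∂_k / im ∂_{k+1}:

  H_0: rank C_0 − rank ∂_1 = 9 − 8 = 1, and the invariant factors of ∂_1 are all 1, so H_0 = Z.
  H_1: rank ker ∂_1 − rank ∂_2 = (27 − 8) − 18 = 1, and ∂_2 has invariant factor 2 > 1, so H_1 = Z ⊕ Z/2.
  H_2: rank ker ∂_2 − rank ∂_3 = (18 − 18) − 0 = 0, and there is no ∂_3, so H_2 = 0.

As a check, the Euler characteristic is 9 − 27 + 18 = 0, which agrees with 1 − 1 + 0 = 0.
(K is a triangulation of the Klein bottle.)

Hence the Betti numbers are b_0 = 1, b_1 = 1, b_2 = 0.

b_0 = 1, b_1 = 1, b_2 = 0.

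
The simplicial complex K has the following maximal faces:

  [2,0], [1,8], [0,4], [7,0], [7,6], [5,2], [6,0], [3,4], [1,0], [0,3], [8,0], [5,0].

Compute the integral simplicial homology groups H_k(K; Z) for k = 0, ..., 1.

Fix the vertex order 0 < 1 < 2 < 3 < 4 < 5 < 6 < 7 < 8 and write every simplex with vertices in increasing order. Then dim K = 1 and the simplices of K are:

  0-simplices (9): [0], [1], [2], [3], [4], [5], [6], [7], [8]
  1-simplices (12): [0,1], [0,2], [0,3], [0,4], [0,5], [0,6], [0,7], [0,8], [1,8], [2,5], [3,4], [6,7]

giving chain groups C_0 ≅ Z^9, C_1 ≅ Z^12.

The boundary map ∂_1: C_1 → C_0 sends each edge [p,q] (with p < q) to q − p. For instance
  ∂[3,4] = [4] − [3].
This gives a 9×12 integer matrix of rank 8; reducing to Smith normal form yields diagonal entries (1,1,1,1,1,1,1,1).

Now H_k = ker ∂_k / im ∂_{k+1}, so:

  H_0: rank C_0 − rank ∂_1 = 9 − 8 = 1, and the invariant factors of ∂_1 are all 1, so H_0 ≅ Z.
  H_1: rank ker ∂_1 − rank ∂_2 = (12 − 8) − 0 = 4, and there is no ∂_2, so H_1 ≅ Z^4.

As a check, the Euler characteristic is 9 − 12 = -3, which agrees with 1 − 4 = -3.

H_0 ≅ Z,  H_1 ≅ Z^4.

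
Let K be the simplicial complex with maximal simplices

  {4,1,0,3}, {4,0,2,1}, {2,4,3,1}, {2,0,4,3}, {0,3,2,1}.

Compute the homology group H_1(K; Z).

Fix the vertex order 0 < 1 < 2 < 3 < 4 and write every simplex with vertices in increasing order. Then dim K = 3 and the simplices of K are:

  0-simplices (5): [0], [1], [2], [3], [4]
  1-simplices (10): [0,1], [0,2], [0,3], [0,4], [1,2], [1,3], [1,4], [2,3], [2,4], [3,4]
  2-simplices (10): [0,1,2], [0,1,3], [0,1,4], [0,2,3], [0,2,4], [0,3,4], [1,2,3], [1,2,4], [1,3,4], [2,3,4]
  3-simplices (5): [0,1,2,3], [0,1,2,4], [0,1,3,4], [0,2,3,4], [1,2,3,4]

giving chain groups C_0 ≅ Z^5, C_1 ≅ Z^10, C_2 ≅ Z^10, C_3 ≅ Z^5.

∂_1: C_1 → C_0 sends each edge [p,q] (with p < q) to q − p.
This gives a 5×10 integer matrix of rank 4; reducing to Smith normal form yields diagonal entries (1,1,1,1).

The boundary map ∂_2: C_2 → C_1 sends each 2-simplex [p,q,r] to [q,r] − [p,r] + [p,q]. For instance
  ∂[1,2,4] = [2,4] − [1,4] + [1,2],
  ∂[0,1,3] = [1,3] − [0,3] + [0,1].
The 10×10 boundary matrix has rank 6 and Smith normal form diag(1,1,1,1,1,1).

Boundary ∂_3: C_3 → C_2 sends each 3-simplex σ to the alternating sum Σ_i (−1)^i (σ with its i-th vertex removed). For instance
  ∂[0,1,3,4] = [1,3,4] − [0,3,4] + [0,1,4] − [0,1,3],
  ∂[1,2,3,4] = [2,3,4] − [1,3,4] + [1,2,4] − [1,2,3].
The 10×5 boundary matrix has rank 4 and Smith normal form diag(1,1,1,1).

Computing H_k = (kernel of ∂_k) / (image of ∂_{k+1}):

  H_1: rank ker ∂_1 − rank ∂_2 = (10 − 4) − 6 = 0, and the invariant factors of ∂_2 are all 1, so H_1 ≅ 0.

H_1 = 0.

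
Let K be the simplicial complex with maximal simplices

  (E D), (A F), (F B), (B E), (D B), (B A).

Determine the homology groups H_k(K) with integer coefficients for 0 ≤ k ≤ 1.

Take the total order A < B < D < E < F on the vertex set. Then K (dimension 1) consists of the simplices:

  0-simplices (5): A, B, D, E, F
  1-simplices (6): AB, AF, BD, BE, BF, DE

Hence C_0 ≅ Z^5, C_1 ≅ Z^6.

∂_1: C_1 → C_0 sends each edge [p,q] (with p < q) to q − p. For instance
  ∂AB = B − A.
This gives a 5×6 integer matrix of rank 4; reducing to Smith normal form yields diagonal entries (1,1,1,1).

Computing H_k = (kernel of ∂_k) / (image of ∂_{k+1}):

  H_0: rank C_0 − rank ∂_1 = 5 − 4 = 1, and the invariant factors of ∂_1 are all 1, so H_0 = Z.
  H_1: rank ker ∂_1 − rank ∂_2 = (6 − 4) − 0 = 2, and there is no ∂_2, so H_1 = Z^2.

(K is a triangulation of a wedge of 2 circles.)

H_0 ≅ Z,  H_1 ≅ Z^2.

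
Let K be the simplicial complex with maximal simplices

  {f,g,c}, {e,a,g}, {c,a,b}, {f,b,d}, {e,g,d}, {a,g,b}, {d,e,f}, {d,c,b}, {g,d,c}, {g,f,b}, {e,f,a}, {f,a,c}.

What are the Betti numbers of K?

b_0 = 1, b_1 = 0, b_2 = 0.

K has 7 vertices, 18 edges, 12 triangles.
rank ∂_0 = 0, rank ∂_1 = 6 ⇒ b_0 = 7 − 0 − 6 = 1; all invariant factors of ∂_1 are 1 so no torsion. So H_0 = Z.
rank ∂_1 = 6, rank ∂_2 = 12 ⇒ b_1 = 18 − 6 − 12 = 0; ∂_2 has invariant factor(s) [2] giving torsion. So H_1 = Z_2.
rank ∂_2 = 12, rank ∂_3 = 0 ⇒ b_2 = 12 − 12 − 0 = 0. So H_2 = 0.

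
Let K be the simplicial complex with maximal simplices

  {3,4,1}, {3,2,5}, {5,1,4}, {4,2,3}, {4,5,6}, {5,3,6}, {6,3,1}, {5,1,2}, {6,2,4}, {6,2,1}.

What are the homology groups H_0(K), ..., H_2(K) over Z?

Take the total order 1 < 2 < 3 < 4 < 5 < 6 on the vertex set. Then K (dimension 2) consists of the simplices:

  0-simplices (6): [1], [2], [3], [4], [5], [6]
  1-simplices (15): [1,2], [1,3], [1,4], [1,5], [1,6], [2,3], [2,4], [2,5], [2,6], [3,4], [3,5], [3,6], [4,5], [4,6], [5,6]
  2-simplices (10): [1,2,5], [1,2,6], [1,3,4], [1,3,6], [1,4,5], [2,3,4], [2,3,5], [2,4,6], [3,5,6], [4,5,6]

so the chain groups are C_0 ≅ Z^6, C_1 ≅ Z^15, C_2 ≅ Z^10.

Boundary ∂_1: C_1 → C_0 maps an edge to its endpoints' difference, ∂[p,q] = q − p. For instance
  ∂[2,6] = [6] − [2].
This gives a 6×15 integer matrix of rank 5; reducing to Smith normal form yields diagonal entries (1,1,1,1,1).

Boundary ∂_2: C_2 → C_1 acts by ∂[p,q,r] = [q,r] − [p,r] + [p,q]. For instance
  ∂[1,2,5] = [2,5] − [1,5] + [1,2],
  ∂[2,3,5] = [3,5] − [2,5] + [2,3].
This gives a 15×10 integer matrix of rank 10; reducing to Smith normal form yields diagonal entries (1,1,1,1,1,1,1,1,1,2).

Reading off H_k = ker ∂_k / im ∂_{k+1}:

  H_0: rank C_0 − rank ∂_1 = 6 − 5 = 1, and the invariant factors of ∂_1 are all 1, so H_0 = Z.
  H_1: rank ker ∂_1 − rank ∂_2 = (15 − 5) − 10 = 0, and ∂_2 has invariant factor 2 > 1, so H_1 = Z/2Z.
  H_2: rank ker ∂_2 − rank ∂_3 = (10 − 10) − 0 = 0, and there is no ∂_3, so H_2 = 0.

As a check, the Euler characteristic is 6 − 15 + 10 = 1, which agrees with 1 − 0 + 0 = 1.
(K is a triangulation of the real projective plane RP^2.)

H_0 ≅ Z,  H_1 ≅ Z/2Z,  H_2 = 0.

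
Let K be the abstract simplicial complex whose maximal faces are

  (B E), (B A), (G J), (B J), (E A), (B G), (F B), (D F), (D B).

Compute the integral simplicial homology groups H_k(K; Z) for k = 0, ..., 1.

Take the total order A < B < D < E < F < G < J on the vertex set. Then K (dimension 1) consists of the simplices:

  0-simplices (7): A, B, D, E, F, G, J
  1-simplices (9): AB, AE, BD, BE, BF, BG, BJ, DF, GJ

so the chain groups are C_0 ≅ Z^7, C_1 ≅ Z^9.

Boundary ∂_1: C_1 → C_0 is given by ∂[p,q] = [q] − [p]. For instance
  ∂DF = F − D.
The 7×9 boundary matrix has rank 6 and Smith normal form diag(1,1,1,1,1,1).

From H_k ≅ ker(∂_k) / im(∂_{k+1}) we obtain:

  H_0: rank C_0 − rank ∂_1 = 7 − 6 = 1, and the invariant factors of ∂_1 are all 1, so H_0 ≅ Z.
  H_1: rank ker ∂_1 − rank ∂_2 = (9 − 6) − 0 = 3, and there is no ∂_2, so H_1 ≅ Z^3.

H_0 = Z,  H_1 = Z^3.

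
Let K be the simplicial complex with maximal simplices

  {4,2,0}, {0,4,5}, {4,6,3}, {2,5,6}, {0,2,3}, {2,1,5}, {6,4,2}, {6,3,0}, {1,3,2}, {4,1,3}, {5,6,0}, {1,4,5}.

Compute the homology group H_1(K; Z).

H_1 = Z/2.

K has 7 vertices, 18 edges, 12 triangles.
rank ∂_1 = 6, rank ∂_2 = 12 ⇒ b_1 = 18 − 6 − 12 = 0; ∂_2 has invariant factor(s) [2] giving torsion. So H_1 = Z/2.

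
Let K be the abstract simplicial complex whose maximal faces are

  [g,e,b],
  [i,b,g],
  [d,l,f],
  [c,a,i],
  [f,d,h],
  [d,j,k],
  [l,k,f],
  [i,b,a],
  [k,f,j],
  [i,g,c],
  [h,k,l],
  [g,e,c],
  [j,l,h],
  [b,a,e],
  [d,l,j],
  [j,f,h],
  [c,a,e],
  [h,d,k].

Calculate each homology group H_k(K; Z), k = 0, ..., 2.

Order the vertices as a < b < c < d < e < f < g < h < i < j < k < l. Listing each simplex with vertices in this order, K has dimension 2 with simplices:

  0-simplices (12): a, b, c, d, e, f, g, h, i, j, k, l
  1-simplices (27): ab, ac, ae, ai, be, bg, bi, ce, cg, ci, df, dh, dj, dk, dl, eg, fh, fj, fk, fl, gi, hj, hk, hl, jk, jl, kl
  2-simplices (18): abe, abi, ace, aci, beg, bgi, ceg, cgi, dfh, dfl, dhk, djk, djl, fhj, fjk, fkl, hjl, hkl

so the chain groups are C_0 ≅ Z^12, C_1 ≅ Z^27, C_2 ≅ Z^18.

The boundary map ∂_1: C_1 → C_0 is given by ∂[p,q] = [q] − [p]. For instance
  ∂ci = i − c.
This gives a 12×27 integer matrix of rank 10; reducing to Smith normal form yields diagonal entries (1,1,1,1,1,1,1,1,1,1).

The boundary map ∂_2: C_2 → C_1 sends each 2-simplex [p,q,r] to [q,r] − [p,r] + [p,q]. For instance
  ∂beg = eg − bg + be,
  ∂abe = be − ae + ab.
The resulting 27×18 matrix has rank 17, and its Smith normal form has invariant factors (1,1,1,1,1,1,1,1,1,1,1,1,1,1,1,1,2).

Now H_k = ker ∂_k / im ∂_{k+1}, so:

  H_0: rank C_0 − rank ∂_1 = 12 − 10 = 2, and the invariant factors of ∂_1 are all 1, so H_0 = Z^2.
  H_1: rank ker ∂_1 − rank ∂_2 = (27 − 10) − 17 = 0, and ∂_2 has invariant factor 2 > 1, so H_1 = Z/2Z.
  H_2: rank ker ∂_2 − rank ∂_3 = (18 − 17) − 0 = 1, and there is no ∂_3, so H_2 = Z.

As a check, the Euler characteristic is 12 − 27 + 18 = 3, which agrees with 2 − 0 + 1 = 3.

H_0 = Z^2,  H_1 = Z/2Z,  H_2 = Z.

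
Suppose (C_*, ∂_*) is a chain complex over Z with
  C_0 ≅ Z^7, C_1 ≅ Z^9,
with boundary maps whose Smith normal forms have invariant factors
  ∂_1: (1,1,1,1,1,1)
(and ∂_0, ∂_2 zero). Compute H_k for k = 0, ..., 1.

H_0 ≅ Z,  H_1 ≅ Z^3.

H_0: b_0 = 7 − 0 − 6 = 1; torsion from ∂_1 factors > 1: none. So H_0 ≅ Z.
H_1: b_1 = 9 − 6 − 0 = 3; torsion from ∂_2 factors > 1: none. So H_1 ≅ Z^3.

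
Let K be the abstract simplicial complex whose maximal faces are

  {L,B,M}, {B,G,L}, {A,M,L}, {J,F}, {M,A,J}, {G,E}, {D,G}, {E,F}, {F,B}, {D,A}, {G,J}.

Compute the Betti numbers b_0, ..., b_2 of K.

We work with the vertex ordering A < B < D < E < F < G < J < L < M. The simplices of K, each written with vertices in increasing order, are:

  0-simplices (9): A, B, D, E, F, G, J, L, M
  1-simplices (16): AD, AJ, AL, AM, BF, BG, BL, BM, DG, EF, EG, FJ, GJ, GL, JM, LM
  2-simplices (4): AJM, ALM, BGL, BLM

so the chain groups are C_0 ≅ Z^9, C_1 ≅ Z^16, C_2 ≅ Z^4.

The boundary map ∂_1: C_1 → C_0 maps an edge to its endpoints' difference, ∂[p,q] = q − p. For instance
  ∂JM = M − J.
The 9×16 boundary matrix has rank 8 and Smith normal form diag(1,1,1,1,1,1,1,1).

The boundary map ∂_2: C_2 → C_1 acts by ∂[p,q,r] = [q,r] − [p,r] + [p,q]. For instance
  ∂BGL = GL − BL + BG,
  ∂BLM = LM − BM + BL.
As a 16×4 matrix over Z this has rank 4, with invariant factors (1,1,1,1).

Now H_k = ker ∂_k / im ∂_{k+1}, so:

  H_0: rank C_0 − rank ∂_1 = 9 − 8 = 1, and the invariant factors of ∂_1 are all 1, so H_0 ≅ Z.
  H_1: rank ker ∂_1 − rank ∂_2 = (16 − 8) − 4 = 4, and the invariant factors of ∂_2 are all 1, so H_1 ≅ Z^4.
  H_2: rank ker ∂_2 − rank ∂_3 = (4 − 4) − 0 = 0, and there is no ∂_3, so H_2 ≅ 0.

Hence the Betti numbers are b_0 = 1, b_1 = 4, b_2 = 0.

b_0 = 1, b_1 = 4, b_2 = 0.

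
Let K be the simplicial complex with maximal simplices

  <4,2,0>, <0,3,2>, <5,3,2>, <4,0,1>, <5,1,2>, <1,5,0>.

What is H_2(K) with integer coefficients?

Take the total order 0 < 1 < 2 < 3 < 4 < 5 on the vertex set. Then K (dimension 2) consists of the simplices:

  0-simplices (6): [0], [1], [2], [3], [4], [5]
  1-simplices (12): [0,1], [0,2], [0,3], [0,4], [0,5], [1,2], [1,4], [1,5], [2,3], [2,4], [2,5], [3,5]
  2-simplices (6): [0,1,4], [0,1,5], [0,2,3], [0,2,4], [1,2,5], [2,3,5]

so the chain groups are C_0 ≅ Z^6, C_1 ≅ Z^12, C_2 ≅ Z^6.

Boundary ∂_1: C_1 → C_0 sends each edge [p,q] (with p < q) to q − p. For instance
  ∂[2,3] = [3] − [2].
The 6×12 boundary matrix has rank 5 and Smith normal form diag(1,1,1,1,1).

Boundary ∂_2: C_2 → C_1 sends each 2-simplex [p,q,r] to [q,r] − [p,r] + [p,q]. For instance
  ∂[0,1,4] = [1,4] − [0,4] + [0,1],
  ∂[0,2,3] = [2,3] − [0,3] + [0,2].
The resulting 12×6 matrix has rank 6, and its Smith normal form has invariant factors (1,1,1,1,1,1).

Now H_k = ker ∂_k / im ∂_{k+1}, so:

  H_2: rank ker ∂_2 − rank ∂_3 = (6 − 6) − 0 = 0, and there is no ∂_3, so H_2 = 0.

H_2 ≅ 0.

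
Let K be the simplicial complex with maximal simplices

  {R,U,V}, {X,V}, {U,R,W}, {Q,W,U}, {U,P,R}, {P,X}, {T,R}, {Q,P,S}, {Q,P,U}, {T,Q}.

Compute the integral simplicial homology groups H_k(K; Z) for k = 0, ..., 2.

H_0 ≅ Z,  H_1 ≅ Z^2,  H_2 = 0.

Fix the vertex order P < Q < R < S < T < U < V < W < X and write every simplex with vertices in increasing order. Then dim K = 2 and the simplices of K are:

  0-simplices (9): P, Q, R, S, T, U, V, W, X
  1-simplices (16): PQ, PR, PS, PU, PX, QS, QT, QU, QW, RT, RU, RV, RW, UV, UW, VX
  2-simplices (6): PQS, PQU, PRU, QUW, RUV, RUW

Hence C_0 ≅ Z^9, C_1 ≅ Z^16, C_2 ≅ Z^6.

Boundary ∂_1: C_1 → C_0 is given by ∂[p,q] = [q] − [p].
As a 9×16 matrix over Z this has rank 8, with invariant factors (1,1,1,1,1,1,1,1).

Boundary ∂_2: C_2 → C_1 maps a triangle to the signed sum of its edges. For instance
  ∂RUV = UV − RV + RU,
  ∂PQU = QU − PU + PQ.
The 16×6 boundary matrix has rank 6 and Smith normal form diag(1,1,1,1,1,1).

Now H_k = ker ∂_k / im ∂_{k+1}, so:

  H_0: rank C_0 − rank ∂_1 = 9 − 8 = 1, and the invariant factors of ∂_1 are all 1, so H_0 = Z.
  H_1: rank ker ∂_1 − rank ∂_2 = (16 − 8) − 6 = 2, and the invariant factors of ∂_2 are all 1, so H_1 = Z^2.
  H_2: rank ker ∂_2 − rank ∂_3 = (6 − 6) − 0 = 0, and there is no ∂_3, so H_2 = 0.

As a check, the Euler characteristic is 9 − 16 + 6 = -1, which agrees with 1 − 2 + 0 = -1.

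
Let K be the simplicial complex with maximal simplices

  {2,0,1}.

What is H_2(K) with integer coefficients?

H_2 ≅ 0.

Take the total order 0 < 1 < 2 on the vertex set. Then K (dimension 2) consists of the simplices:

  0-simplices (3): [0], [1], [2]
  1-simplices (3): [0,1], [0,2], [1,2]
  2-simplices (1): [0,1,2]

so the chain groups are C_0 ≅ Z^3, C_1 ≅ Z^3, C_2 ≅ Z^1.

The boundary map ∂_1: C_1 → C_0 is given by ∂[p,q] = [q] − [p]. For instance
  ∂[1,2] = [2] − [1].
This gives a 3×3 integer matrix of rank 2; reducing to Smith normal form yields diagonal entries (1,1).

The boundary map ∂_2: C_2 → C_1 sends each 2-simplex [p,q,r] to [q,r] − [p,r] + [p,q]. For instance
  ∂[0,1,2] = [1,2] − [0,2] + [0,1].
The resulting 3×1 matrix has rank 1, and its Smith normal form has invariant factors (1).

From H_k ≅ ker(∂_k) / im(∂_{k+1}) we obtain:

  H_2: rank ker ∂_2 − rank ∂_3 = (1 − 1) − 0 = 0, and there is no ∂_3, so H_2 ≅ 0.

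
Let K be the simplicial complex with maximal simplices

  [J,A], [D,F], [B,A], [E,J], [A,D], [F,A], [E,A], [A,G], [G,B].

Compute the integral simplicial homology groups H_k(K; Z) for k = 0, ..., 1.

Take the total order A < B < D < E < F < G < J on the vertex set. Then K (dimension 1) consists of the simplices:

  0-simplices (7): A, B, D, E, F, G, J
  1-simplices (9): AB, AD, AE, AF, AG, AJ, BG, DF, EJ

so the chain groups are C_0 ≅ Z^7, C_1 ≅ Z^9.

∂_1: C_1 → C_0 maps an edge to its endpoints' difference, ∂[p,q] = q − p. For instance
  ∂AG = G − A.
This gives a 7×9 integer matrix of rank 6; reducing to Smith normal form yields diagonal entries (1,1,1,1,1,1).

Now H_k = ker ∂_k / im ∂_{k+1}, so:

  H_0: rank C_0 − rank ∂_1 = 7 − 6 = 1, and the invariant factors of ∂_1 are all 1, so H_0 ≅ Z.
  H_1: rank ker ∂_1 − rank ∂_2 = (9 − 6) − 0 = 3, and there is no ∂_2, so H_1 ≅ Z^3.

As a check, the Euler characteristic is 7 − 9 = -2, which agrees with 1 − 3 = -2.
(K is a triangulation of a wedge of 3 circles.)

H_0 = Z,  H_1 = Z^3.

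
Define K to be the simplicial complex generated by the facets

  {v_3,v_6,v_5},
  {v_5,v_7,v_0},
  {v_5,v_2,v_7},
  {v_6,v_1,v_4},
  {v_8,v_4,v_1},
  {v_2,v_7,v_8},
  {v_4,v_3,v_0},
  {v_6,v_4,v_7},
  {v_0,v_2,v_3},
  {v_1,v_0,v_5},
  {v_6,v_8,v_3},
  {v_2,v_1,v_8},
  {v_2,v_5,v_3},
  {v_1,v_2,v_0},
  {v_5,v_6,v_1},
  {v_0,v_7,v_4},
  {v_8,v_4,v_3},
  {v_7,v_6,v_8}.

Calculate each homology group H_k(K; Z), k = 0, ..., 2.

H_0 ≅ Z,  H_1 ≅ Z ⊕ Z/2Z,  H_2 = 0.

We work with the vertex ordering v_0 < v_1 < v_2 < v_3 < v_4 < v_5 < v_6 < v_7 < v_8. The simplices of K, each written with vertices in increasing order, are:

  0-simplices (9): [v_0], [v_1], [v_2], [v_3], [v_4], [v_5], [v_6], [v_7], [v_8]
  1-simplices (27): (27 of them)
  2-simplices (18): (18 of them)

so the chain groups are C_0 ≅ Z^9, C_1 ≅ Z^27, C_2 ≅ Z^18.

Boundary ∂_1: C_1 → C_0 maps an edge to its endpoints' difference, ∂[p,q] = q − p. For instance
  ∂[v_6,v_8] = [v_8] − [v_6].
As a 9×27 matrix over Z this has rank 8, with invariant factors (1,1,1,1,1,1,1,1).

Boundary ∂_2: C_2 → C_1 acts by ∂[p,q,r] = [q,r] − [p,r] + [p,q]. For instance
  ∂[v_1,v_5,v_6] = [v_5,v_6] − [v_1,v_6] + [v_1,v_5],
  ∂[v_3,v_5,v_6] = [v_5,v_6] − [v_3,v_6] + [v_3,v_5].
This gives a 27×18 integer matrix of rank 18; reducing to Smith normal form yields diagonal entries (1,1,1,1,1,1,1,1,1,1,1,1,1,1,1,1,1,2).

Now H_k = ker ∂_k / im ∂_{k+1}, so:

  H_0: rank C_0 − rank ∂_1 = 9 − 8 = 1, and the invariant factors of ∂_1 are all 1, so H_0 = Z.
  H_1: rank ker ∂_1 − rank ∂_2 = (27 − 8) − 18 = 1, and ∂_2 has invariant factor 2 > 1, so H_1 = Z ⊕ Z/2Z.
  H_2: rank ker ∂_2 − rank ∂_3 = (18 − 18) − 0 = 0, and there is no ∂_3, so H_2 = 0.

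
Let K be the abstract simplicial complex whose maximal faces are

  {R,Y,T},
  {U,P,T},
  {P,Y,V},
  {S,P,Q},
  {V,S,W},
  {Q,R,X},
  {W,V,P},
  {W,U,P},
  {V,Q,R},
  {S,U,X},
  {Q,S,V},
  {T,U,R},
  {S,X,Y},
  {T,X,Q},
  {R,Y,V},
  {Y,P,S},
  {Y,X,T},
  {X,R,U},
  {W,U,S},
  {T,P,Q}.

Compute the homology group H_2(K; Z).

H_2 ≅ 0.

We work with the vertex ordering P < Q < R < S < T < U < V < W < X < Y. The simplices of K, each written with vertices in increasing order, are:

  0-simplices (10): P, Q, R, S, T, U, V, W, X, Y
  1-simplices (30): PQ, PS, PT, PU, PV, PW, PY, QR, QS, QT, QV, QX, RT, RU, RV, RX, RY, SU, SV, SW, SX, SY, TU, TX, TY, UW, UX, VW, VY, XY
  2-simplices (20): PQS, PQT, PSY, PTU, PUW, PVW, PVY, QRV, QRX, QSV, QTX, RTU, RTY, RUX, RVY, SUW, SUX, SVW, SXY, TXY

giving chain groups C_0 ≅ Z^10, C_1 ≅ Z^30, C_2 ≅ Z^20.

Boundary ∂_1: C_1 → C_0 sends each edge [p,q] (with p < q) to q − p. For instance
  ∂PQ = Q − P.
As a 10×30 matrix over Z this has rank 9, with invariant factors (1,1,1,1,1,1,1,1,1).

Boundary ∂_2: C_2 → C_1 acts by ∂[p,q,r] = [q,r] − [p,r] + [p,q]. For instance
  ∂TXY = XY − TY + TX,
  ∂PQS = QS − PS + PQ.
This gives a 30×20 integer matrix of rank 20; reducing to Smith normal form yields diagonal entries (1,1,1,1,1,1,1,1,1,1,1,1,1,1,1,1,1,1,1,2).

Reading off H_k = ker ∂_k / im ∂_{k+1}:

  H_2: rank ker ∂_2 − rank ∂_3 = (20 − 20) − 0 = 0, and there is no ∂_3, so H_2 ≅ 0.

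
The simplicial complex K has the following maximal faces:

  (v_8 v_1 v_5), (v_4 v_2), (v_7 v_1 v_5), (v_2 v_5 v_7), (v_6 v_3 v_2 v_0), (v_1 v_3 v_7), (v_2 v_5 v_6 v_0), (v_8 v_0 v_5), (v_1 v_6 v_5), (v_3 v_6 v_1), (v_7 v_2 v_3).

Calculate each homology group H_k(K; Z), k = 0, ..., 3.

Order the vertices as v_0 < v_1 < v_2 < v_3 < v_4 < v_5 < v_6 < v_7 < v_8. Listing each simplex with vertices in this order, K has dimension 3 with simplices:

  0-simplices (9): [v_0], [v_1], [v_2], [v_3], [v_4], [v_5], [v_6], [v_7], [v_8]
  1-simplices (20): (20 of them)
  2-simplices (15): (15 of them)
  3-simplices (2): [v_0,v_2,v_3,v_6], [v_0,v_2,v_5,v_6]

Hence C_0 ≅ Z^9, C_1 ≅ Z^20, C_2 ≅ Z^15, C_3 ≅ Z^2.

The boundary map ∂_1: C_1 → C_0 is given by ∂[p,q] = [q] − [p].
The resulting 9×20 matrix has rank 8, and its Smith normal form has invariant factors (1,1,1,1,1,1,1,1).

The boundary map ∂_2: C_2 → C_1 acts by ∂[p,q,r] = [q,r] − [p,r] + [p,q]. For instance
  ∂[v_1,v_3,v_6] = [v_3,v_6] − [v_1,v_6] + [v_1,v_3],
  ∂[v_2,v_3,v_7] = [v_3,v_7] − [v_2,v_7] + [v_2,v_3].
As a 20×15 matrix over Z this has rank 12, with invariant factors (1,1,1,1,1,1,1,1,1,1,1,1).

∂_3: C_3 → C_2 sends each 3-simplex σ to the alternating sum Σ_i (−1)^i (σ with its i-th vertex removed). For instance
  ∂[v_0,v_2,v_3,v_6] = [v_2,v_3,v_6] − [v_0,v_3,v_6] + [v_0,v_2,v_6] − [v_0,v_2,v_3],
  ∂[v_0,v_2,v_5,v_6] = [v_2,v_5,v_6] − [v_0,v_5,v_6] + [v_0,v_2,v_6] − [v_0,v_2,v_5].
This gives a 15×2 integer matrix of rank 2; reducing to Smith normal form yields diagonal entries (1,1).

Now H_k = ker ∂_k / im ∂_{k+1}, so:

  H_0: rank C_0 − rank ∂_1 = 9 − 8 = 1, and the invariant factors of ∂_1 are all 1, so H_0 ≅ Z.
  H_1: rank ker ∂_1 − rank ∂_2 = (20 − 8) − 12 = 0, and the invariant factors of ∂_2 are all 1, so H_1 ≅ 0.
  H_2: rank ker ∂_2 − rank ∂_3 = (15 − 12) − 2 = 1, and the invariant factors of ∂_3 are all 1, so H_2 ≅ Z.
  H_3: rank ker ∂_3 − rank ∂_4 = (2 − 2) − 0 = 0, and there is no ∂_4, so H_3 ≅ 0.

H_0 = Z,  H_1 = 0,  H_2 = Z,  H_3 = 0.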